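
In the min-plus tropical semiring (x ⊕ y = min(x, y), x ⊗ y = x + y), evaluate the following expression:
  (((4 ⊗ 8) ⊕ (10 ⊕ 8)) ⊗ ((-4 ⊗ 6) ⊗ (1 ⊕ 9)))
(((4 ⊗ 8) ⊕ (10 ⊕ 8)) ⊗ ((-4 ⊗ 6) ⊗ (1 ⊕ 9))) = 11

Expand innermost to outermost. Recall ⊕ takes the minimum of its arguments and ⊗ takes their sum. Working out the expression (((4 ⊗ 8) ⊕ (10 ⊕ 8)) ⊗ ((-4 ⊗ 6) ⊗ (1 ⊕ 9))) gives 11.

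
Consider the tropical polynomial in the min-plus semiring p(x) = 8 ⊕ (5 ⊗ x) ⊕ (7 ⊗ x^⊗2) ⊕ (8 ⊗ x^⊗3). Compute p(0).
p(0) = 5

A tropical monomial a ⊗ x^⊗i evaluates to a + i · x. Evaluating each term at x = 0:
  Term 0 contributes 8 + 0 · 0 = 8
  Term 1 contributes 5 + 1 · 0 = 5
  Term 2 contributes 7 + 2 · 0 = 7
  Term 3 contributes 8 + 3 · 0 = 8
p(0) = ⊕ of these = min[8, 5, 7, 8] = 5.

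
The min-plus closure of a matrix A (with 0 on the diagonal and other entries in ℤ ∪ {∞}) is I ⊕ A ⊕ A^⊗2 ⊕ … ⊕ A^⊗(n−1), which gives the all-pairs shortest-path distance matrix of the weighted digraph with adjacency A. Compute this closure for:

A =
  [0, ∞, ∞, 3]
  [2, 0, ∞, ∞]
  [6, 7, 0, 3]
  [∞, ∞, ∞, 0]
Closure =
  [0, ∞, ∞, 3]
  [2, 0, ∞, 5]
  [6, 7, 0, 3]
  [∞, ∞, ∞, 0]

This is the Floyd-Warshall all-pairs shortest-path computation. For each intermediate vertex k = 0, 1, …, 3, update dist[i][j] ← min(dist[i][j], dist[i][k] + dist[k][j]). The final matrix gives, for each (i, j), the minimum total weight of any directed path from i to j (possibly empty when i = j).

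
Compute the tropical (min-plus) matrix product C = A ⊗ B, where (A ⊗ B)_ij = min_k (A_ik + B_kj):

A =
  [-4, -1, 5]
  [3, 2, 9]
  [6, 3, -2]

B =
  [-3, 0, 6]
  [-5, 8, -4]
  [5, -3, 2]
A ⊗ B =
  [-7, -4, -5]
  [-3, 3, -2]
  [-2, -5, -1]

Apply the min-plus product entry-by-entry:
  C[0][0] = min over k of (A[0][0] + B[0][0] = -4 + -3 = -7, A[0][1] + B[1][0] = -1 + -5 = -6, A[0][2] + B[2][0] = 5 + 5 = 10) = -7 (attained at k = 0)
  C[0][1] = min over k of (A[0][0] + B[0][1] = -4 + 0 = -4, A[0][1] + B[1][1] = -1 + 8 = 7, A[0][2] + B[2][1] = 5 + -3 = 2) = -4 (attained at k = 0)
  C[0][2] = min over k of (A[0][0] + B[0][2] = -4 + 6 = 2, A[0][1] + B[1][2] = -1 + -4 = -5, A[0][2] + B[2][2] = 5 + 2 = 7) = -5 (attained at k = 1)
  C[1][0] = min over k of (A[1][0] + B[0][0] = 3 + -3 = 0, A[1][1] + B[1][0] = 2 + -5 = -3, A[1][2] + B[2][0] = 9 + 5 = 14) = -3 (attained at k = 1)
  C[1][1] = min over k of (A[1][0] + B[0][1] = 3 + 0 = 3, A[1][1] + B[1][1] = 2 + 8 = 10, A[1][2] + B[2][1] = 9 + -3 = 6) = 3 (attained at k = 0)
  C[1][2] = min over k of (A[1][0] + B[0][2] = 3 + 6 = 9, A[1][1] + B[1][2] = 2 + -4 = -2, A[1][2] + B[2][2] = 9 + 2 = 11) = -2 (attained at k = 1)
  C[2][0] = min over k of (A[2][0] + B[0][0] = 6 + -3 = 3, A[2][1] + B[1][0] = 3 + -5 = -2, A[2][2] + B[2][0] = -2 + 5 = 3) = -2 (attained at k = 1)
  C[2][1] = min over k of (A[2][0] + B[0][1] = 6 + 0 = 6, A[2][1] + B[1][1] = 3 + 8 = 11, A[2][2] + B[2][1] = -2 + -3 = -5) = -5 (attained at k = 2)
  C[2][2] = min over k of (A[2][0] + B[0][2] = 6 + 6 = 12, A[2][1] + B[1][2] = 3 + -4 = -1, A[2][2] + B[2][2] = -2 + 2 = 0) = -1 (attained at k = 1)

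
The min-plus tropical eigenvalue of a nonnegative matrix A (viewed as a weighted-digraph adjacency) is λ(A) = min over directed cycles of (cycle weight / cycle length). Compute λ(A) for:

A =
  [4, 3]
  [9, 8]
λ(A) = 4

Enumerate directed cycles and compute their means (weight / length). Sample:
  cycle 0 → 0: weight = 4, length = 1, mean = 4/1 ≈ 4.000
  cycle 1 → 1: weight = 8, length = 1, mean = 8/1 ≈ 8.000
  cycle 0 → 1 → 0: weight = 12, length = 2, mean = 12/2 ≈ 6.000
  cycle 1 → 0 → 1: weight = 12, length = 2, mean = 12/2 ≈ 6.000
Minimum mean = 4.000, attained e.g. along the cycle 0 → 0 with weight 4 and length 1. So λ(A) = 4/1 = 4.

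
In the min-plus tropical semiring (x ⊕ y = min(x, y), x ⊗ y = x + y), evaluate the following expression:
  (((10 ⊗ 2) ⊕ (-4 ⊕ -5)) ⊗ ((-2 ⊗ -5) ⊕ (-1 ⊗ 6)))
(((10 ⊗ 2) ⊕ (-4 ⊕ -5)) ⊗ ((-2 ⊗ -5) ⊕ (-1 ⊗ 6))) = -12

Expand innermost to outermost. Recall ⊕ takes the minimum of its arguments and ⊗ takes their sum. Working out the expression (((10 ⊗ 2) ⊕ (-4 ⊕ -5)) ⊗ ((-2 ⊗ -5) ⊕ (-1 ⊗ 6))) gives -12.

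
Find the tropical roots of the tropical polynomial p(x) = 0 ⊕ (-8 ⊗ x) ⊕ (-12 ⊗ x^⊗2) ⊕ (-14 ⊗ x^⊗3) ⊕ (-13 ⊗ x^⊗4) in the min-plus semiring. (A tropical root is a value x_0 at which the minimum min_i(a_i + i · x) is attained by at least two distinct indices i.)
Roots: {-1, 2, 4, 8}

Each tropical root is a break point of the lower envelope of the lines y = a_i + i · x (there are 5 lines, with slopes 0, 1, ..., 4). Only the lines that attain the minimum somewhere contribute to roots; other lines are dominated. Here the surviving (envelope) indices are i = 4, i = 3, i = 2, i = 1, i = 0.
Intersections between consecutive envelope lines give the roots: for adjacent envelope indices i < j the intersection is x = (a_i − a_j) / (j − i). Reading off the sorted break points: {-1, 2, 4, 8}.
Verification: at each break x_0, at least two indices attain the minimum of min_i(a_i + i · x_0).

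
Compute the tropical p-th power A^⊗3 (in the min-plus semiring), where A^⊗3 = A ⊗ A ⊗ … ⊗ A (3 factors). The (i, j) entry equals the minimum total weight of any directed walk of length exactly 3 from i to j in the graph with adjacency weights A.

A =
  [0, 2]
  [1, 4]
A^⊗3 =
  [0, 2]
  [1, 3]

Each entry (A^⊗3)_ij equals the minimum over all length-3 walks i = v_0 → v_1 → … → v_3 = j of Σ_t A[v_t][v_{t+1}]. For example, for (i, j) = (0, 1) we minimise over 4 possible intermediate vertex sequences; the minimum is 2, attained along the walk 0 → 0 → 0 → 1.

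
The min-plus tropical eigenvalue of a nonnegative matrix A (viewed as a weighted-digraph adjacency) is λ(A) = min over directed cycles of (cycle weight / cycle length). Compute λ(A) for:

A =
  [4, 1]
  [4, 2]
λ(A) = 2

Enumerate directed cycles and compute their means (weight / length). Sample:
  cycle 0 → 0: weight = 4, length = 1, mean = 4/1 ≈ 4.000
  cycle 1 → 1: weight = 2, length = 1, mean = 2/1 ≈ 2.000
  cycle 0 → 1 → 0: weight = 5, length = 2, mean = 5/2 ≈ 2.500
  cycle 1 → 0 → 1: weight = 5, length = 2, mean = 5/2 ≈ 2.500
Minimum mean = 2.000, attained e.g. along the cycle 1 → 1 with weight 2 and length 1. So λ(A) = 2/1 = 2.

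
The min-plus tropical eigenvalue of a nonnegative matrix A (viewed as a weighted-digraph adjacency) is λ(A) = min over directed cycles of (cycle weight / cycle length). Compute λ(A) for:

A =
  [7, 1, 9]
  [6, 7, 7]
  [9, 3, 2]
λ(A) = 2

Enumerate directed cycles and compute their means (weight / length). Sample:
  cycle 0 → 0: weight = 7, length = 1, mean = 7/1 ≈ 7.000
  cycle 1 → 1: weight = 7, length = 1, mean = 7/1 ≈ 7.000
  cycle 2 → 2: weight = 2, length = 1, mean = 2/1 ≈ 2.000
  cycle 0 → 1 → 0: weight = 7, length = 2, mean = 7/2 ≈ 3.500
  cycle 0 → 2 → 0: weight = 18, length = 2, mean = 18/2 ≈ 9.000
  cycle 1 → 0 → 1: weight = 7, length = 2, mean = 7/2 ≈ 3.500
Minimum mean = 2.000, attained e.g. along the cycle 2 → 2 with weight 2 and length 1. So λ(A) = 2/1 = 2.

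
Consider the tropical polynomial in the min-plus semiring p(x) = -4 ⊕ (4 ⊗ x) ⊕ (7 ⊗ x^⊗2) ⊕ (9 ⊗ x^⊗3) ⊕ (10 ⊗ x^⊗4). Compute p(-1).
p(-1) = -4

A tropical monomial a ⊗ x^⊗i evaluates to a + i · x. Evaluating each term at x = -1:
  Term 0 contributes -4 + 0 · -1 = -4
  Term 1 contributes 4 + 1 · -1 = 3
  Term 2 contributes 7 + 2 · -1 = 5
  Term 3 contributes 9 + 3 · -1 = 6
  Term 4 contributes 10 + 4 · -1 = 6
p(-1) = ⊕ of these = min[-4, 3, 5, 6, 6] = -4.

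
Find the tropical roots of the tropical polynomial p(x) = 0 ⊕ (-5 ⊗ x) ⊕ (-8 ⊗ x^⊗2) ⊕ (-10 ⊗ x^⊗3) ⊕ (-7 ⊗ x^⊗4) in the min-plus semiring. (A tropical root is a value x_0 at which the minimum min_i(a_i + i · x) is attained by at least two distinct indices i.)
Roots: {-3, 2, 3, 5}

Each tropical root is a break point of the lower envelope of the lines y = a_i + i · x (there are 5 lines, with slopes 0, 1, ..., 4). Only the lines that attain the minimum somewhere contribute to roots; other lines are dominated. Here the surviving (envelope) indices are i = 4, i = 3, i = 2, i = 1, i = 0.
Intersections between consecutive envelope lines give the roots: for adjacent envelope indices i < j the intersection is x = (a_i − a_j) / (j − i). Reading off the sorted break points: {-3, 2, 3, 5}.
Verification: at each break x_0, at least two indices attain the minimum of min_i(a_i + i · x_0).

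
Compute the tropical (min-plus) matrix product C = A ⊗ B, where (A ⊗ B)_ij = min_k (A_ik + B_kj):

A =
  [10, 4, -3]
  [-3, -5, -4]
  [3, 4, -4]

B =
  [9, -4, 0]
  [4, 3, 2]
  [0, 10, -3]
A ⊗ B =
  [-3, 6, -6]
  [-4, -7, -7]
  [-4, -1, -7]

Apply the min-plus product entry-by-entry:
  C[0][0] = min over k of (A[0][0] + B[0][0] = 10 + 9 = 19, A[0][1] + B[1][0] = 4 + 4 = 8, A[0][2] + B[2][0] = -3 + 0 = -3) = -3 (attained at k = 2)
  C[0][1] = min over k of (A[0][0] + B[0][1] = 10 + -4 = 6, A[0][1] + B[1][1] = 4 + 3 = 7, A[0][2] + B[2][1] = -3 + 10 = 7) = 6 (attained at k = 0)
  C[0][2] = min over k of (A[0][0] + B[0][2] = 10 + 0 = 10, A[0][1] + B[1][2] = 4 + 2 = 6, A[0][2] + B[2][2] = -3 + -3 = -6) = -6 (attained at k = 2)
  C[1][0] = min over k of (A[1][0] + B[0][0] = -3 + 9 = 6, A[1][1] + B[1][0] = -5 + 4 = -1, A[1][2] + B[2][0] = -4 + 0 = -4) = -4 (attained at k = 2)
  C[1][1] = min over k of (A[1][0] + B[0][1] = -3 + -4 = -7, A[1][1] + B[1][1] = -5 + 3 = -2, A[1][2] + B[2][1] = -4 + 10 = 6) = -7 (attained at k = 0)
  C[1][2] = min over k of (A[1][0] + B[0][2] = -3 + 0 = -3, A[1][1] + B[1][2] = -5 + 2 = -3, A[1][2] + B[2][2] = -4 + -3 = -7) = -7 (attained at k = 2)
  C[2][0] = min over k of (A[2][0] + B[0][0] = 3 + 9 = 12, A[2][1] + B[1][0] = 4 + 4 = 8, A[2][2] + B[2][0] = -4 + 0 = -4) = -4 (attained at k = 2)
  C[2][1] = min over k of (A[2][0] + B[0][1] = 3 + -4 = -1, A[2][1] + B[1][1] = 4 + 3 = 7, A[2][2] + B[2][1] = -4 + 10 = 6) = -1 (attained at k = 0)
  C[2][2] = min over k of (A[2][0] + B[0][2] = 3 + 0 = 3, A[2][1] + B[1][2] = 4 + 2 = 6, A[2][2] + B[2][2] = -4 + -3 = -7) = -7 (attained at k = 2)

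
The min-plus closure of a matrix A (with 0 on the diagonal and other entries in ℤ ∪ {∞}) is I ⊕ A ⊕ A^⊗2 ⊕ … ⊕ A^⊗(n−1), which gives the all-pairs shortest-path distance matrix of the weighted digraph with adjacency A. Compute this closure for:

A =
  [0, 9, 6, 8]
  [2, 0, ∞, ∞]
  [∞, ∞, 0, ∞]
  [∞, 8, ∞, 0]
Closure =
  [0, 9, 6, 8]
  [2, 0, 8, 10]
  [∞, ∞, 0, ∞]
  [10, 8, 16, 0]

This is the Floyd-Warshall all-pairs shortest-path computation. For each intermediate vertex k = 0, 1, …, 3, update dist[i][j] ← min(dist[i][j], dist[i][k] + dist[k][j]). The final matrix gives, for each (i, j), the minimum total weight of any directed path from i to j (possibly empty when i = j).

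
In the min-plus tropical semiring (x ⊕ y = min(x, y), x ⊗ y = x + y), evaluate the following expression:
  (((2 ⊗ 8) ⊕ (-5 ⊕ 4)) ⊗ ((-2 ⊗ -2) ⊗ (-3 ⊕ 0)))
(((2 ⊗ 8) ⊕ (-5 ⊕ 4)) ⊗ ((-2 ⊗ -2) ⊗ (-3 ⊕ 0))) = -12

Expand innermost to outermost. Recall ⊕ takes the minimum of its arguments and ⊗ takes their sum. Working out the expression (((2 ⊗ 8) ⊕ (-5 ⊕ 4)) ⊗ ((-2 ⊗ -2) ⊗ (-3 ⊕ 0))) gives -12.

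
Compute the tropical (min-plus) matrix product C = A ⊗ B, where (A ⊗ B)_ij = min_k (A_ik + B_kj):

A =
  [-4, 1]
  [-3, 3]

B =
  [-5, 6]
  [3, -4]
A ⊗ B =
  [-9, -3]
  [-8, -1]

Apply the min-plus product entry-by-entry:
  C[0][0] = min over k of (A[0][0] + B[0][0] = -4 + -5 = -9, A[0][1] + B[1][0] = 1 + 3 = 4) = -9 (attained at k = 0)
  C[0][1] = min over k of (A[0][0] + B[0][1] = -4 + 6 = 2, A[0][1] + B[1][1] = 1 + -4 = -3) = -3 (attained at k = 1)
  C[1][0] = min over k of (A[1][0] + B[0][0] = -3 + -5 = -8, A[1][1] + B[1][0] = 3 + 3 = 6) = -8 (attained at k = 0)
  C[1][1] = min over k of (A[1][0] + B[0][1] = -3 + 6 = 3, A[1][1] + B[1][1] = 3 + -4 = -1) = -1 (attained at k = 1)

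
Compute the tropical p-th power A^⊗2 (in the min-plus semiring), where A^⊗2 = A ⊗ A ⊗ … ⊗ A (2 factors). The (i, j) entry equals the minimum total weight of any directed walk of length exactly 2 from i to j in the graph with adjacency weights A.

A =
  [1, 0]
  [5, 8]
A^⊗2 =
  [2, 1]
  [6, 5]

Each entry (A^⊗2)_ij equals the minimum over all length-2 walks i = v_0 → v_1 → … → v_2 = j of Σ_t A[v_t][v_{t+1}]. For example, for (i, j) = (0, 1) we minimise over 2 possible intermediate vertex sequences; the minimum is 1, attained along the walk 0 → 0 → 1.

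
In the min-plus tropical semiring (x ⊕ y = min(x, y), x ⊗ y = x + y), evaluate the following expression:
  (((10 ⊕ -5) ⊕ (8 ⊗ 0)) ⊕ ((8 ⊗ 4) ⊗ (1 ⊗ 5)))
(((10 ⊕ -5) ⊕ (8 ⊗ 0)) ⊕ ((8 ⊗ 4) ⊗ (1 ⊗ 5))) = -5

Expand innermost to outermost. Recall ⊕ takes the minimum of its arguments and ⊗ takes their sum. Working out the expression (((10 ⊕ -5) ⊕ (8 ⊗ 0)) ⊕ ((8 ⊗ 4) ⊗ (1 ⊗ 5))) gives -5.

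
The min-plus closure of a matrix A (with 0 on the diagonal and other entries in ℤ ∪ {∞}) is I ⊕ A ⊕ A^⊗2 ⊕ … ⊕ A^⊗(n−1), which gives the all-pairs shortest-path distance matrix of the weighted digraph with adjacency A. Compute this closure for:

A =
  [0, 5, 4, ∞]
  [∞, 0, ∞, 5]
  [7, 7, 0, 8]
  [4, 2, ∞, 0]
Closure =
  [0, 5, 4, 10]
  [9, 0, 13, 5]
  [7, 7, 0, 8]
  [4, 2, 8, 0]

This is the Floyd-Warshall all-pairs shortest-path computation. For each intermediate vertex k = 0, 1, …, 3, update dist[i][j] ← min(dist[i][j], dist[i][k] + dist[k][j]). The final matrix gives, for each (i, j), the minimum total weight of any directed path from i to j (possibly empty when i = j).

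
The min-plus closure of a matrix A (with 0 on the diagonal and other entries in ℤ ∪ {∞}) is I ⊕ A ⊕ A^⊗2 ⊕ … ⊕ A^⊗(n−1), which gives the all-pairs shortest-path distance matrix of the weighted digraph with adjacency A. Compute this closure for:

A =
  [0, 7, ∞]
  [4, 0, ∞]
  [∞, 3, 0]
Closure =
  [0, 7, ∞]
  [4, 0, ∞]
  [7, 3, 0]

This is the Floyd-Warshall all-pairs shortest-path computation. For each intermediate vertex k = 0, 1, …, 2, update dist[i][j] ← min(dist[i][j], dist[i][k] + dist[k][j]). The final matrix gives, for each (i, j), the minimum total weight of any directed path from i to j (possibly empty when i = j).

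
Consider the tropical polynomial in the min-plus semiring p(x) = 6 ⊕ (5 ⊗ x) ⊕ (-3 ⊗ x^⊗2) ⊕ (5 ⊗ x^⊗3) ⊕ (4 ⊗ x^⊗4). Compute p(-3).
p(-3) = -9

A tropical monomial a ⊗ x^⊗i evaluates to a + i · x. Evaluating each term at x = -3:
  Term 0 contributes 6 + 0 · -3 = 6
  Term 1 contributes 5 + 1 · -3 = 2
  Term 2 contributes -3 + 2 · -3 = -9
  Term 3 contributes 5 + 3 · -3 = -4
  Term 4 contributes 4 + 4 · -3 = -8
p(-3) = ⊕ of these = min[6, 2, -9, -4, -8] = -9.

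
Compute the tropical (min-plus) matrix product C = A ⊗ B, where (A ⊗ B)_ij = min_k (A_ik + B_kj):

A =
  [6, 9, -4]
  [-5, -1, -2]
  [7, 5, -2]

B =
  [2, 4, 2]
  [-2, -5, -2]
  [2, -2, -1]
A ⊗ B =
  [-2, -6, -5]
  [-3, -6, -3]
  [0, -4, -3]

Apply the min-plus product entry-by-entry:
  C[0][0] = min over k of (A[0][0] + B[0][0] = 6 + 2 = 8, A[0][1] + B[1][0] = 9 + -2 = 7, A[0][2] + B[2][0] = -4 + 2 = -2) = -2 (attained at k = 2)
  C[0][1] = min over k of (A[0][0] + B[0][1] = 6 + 4 = 10, A[0][1] + B[1][1] = 9 + -5 = 4, A[0][2] + B[2][1] = -4 + -2 = -6) = -6 (attained at k = 2)
  C[0][2] = min over k of (A[0][0] + B[0][2] = 6 + 2 = 8, A[0][1] + B[1][2] = 9 + -2 = 7, A[0][2] + B[2][2] = -4 + -1 = -5) = -5 (attained at k = 2)
  C[1][0] = min over k of (A[1][0] + B[0][0] = -5 + 2 = -3, A[1][1] + B[1][0] = -1 + -2 = -3, A[1][2] + B[2][0] = -2 + 2 = 0) = -3 (attained at k = 0)
  C[1][1] = min over k of (A[1][0] + B[0][1] = -5 + 4 = -1, A[1][1] + B[1][1] = -1 + -5 = -6, A[1][2] + B[2][1] = -2 + -2 = -4) = -6 (attained at k = 1)
  C[1][2] = min over k of (A[1][0] + B[0][2] = -5 + 2 = -3, A[1][1] + B[1][2] = -1 + -2 = -3, A[1][2] + B[2][2] = -2 + -1 = -3) = -3 (attained at k = 0)
  C[2][0] = min over k of (A[2][0] + B[0][0] = 7 + 2 = 9, A[2][1] + B[1][0] = 5 + -2 = 3, A[2][2] + B[2][0] = -2 + 2 = 0) = 0 (attained at k = 2)
  C[2][1] = min over k of (A[2][0] + B[0][1] = 7 + 4 = 11, A[2][1] + B[1][1] = 5 + -5 = 0, A[2][2] + B[2][1] = -2 + -2 = -4) = -4 (attained at k = 2)
  C[2][2] = min over k of (A[2][0] + B[0][2] = 7 + 2 = 9, A[2][1] + B[1][2] = 5 + -2 = 3, A[2][2] + B[2][2] = -2 + -1 = -3) = -3 (attained at k = 2)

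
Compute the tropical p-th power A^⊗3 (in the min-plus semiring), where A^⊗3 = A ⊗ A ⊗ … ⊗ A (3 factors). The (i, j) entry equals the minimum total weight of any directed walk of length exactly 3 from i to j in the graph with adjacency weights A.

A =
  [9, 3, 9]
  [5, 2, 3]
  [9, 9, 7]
A^⊗3 =
  [10, 7, 8]
  [9, 6, 7]
  [16, 13, 14]

Each entry (A^⊗3)_ij equals the minimum over all length-3 walks i = v_0 → v_1 → … → v_3 = j of Σ_t A[v_t][v_{t+1}]. For example, for (i, j) = (0, 2) we minimise over 9 possible intermediate vertex sequences; the minimum is 8, attained along the walk 0 → 1 → 1 → 2.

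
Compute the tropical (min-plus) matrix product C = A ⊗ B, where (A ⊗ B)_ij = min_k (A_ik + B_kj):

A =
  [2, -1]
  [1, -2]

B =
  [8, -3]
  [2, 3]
A ⊗ B =
  [1, -1]
  [0, -2]

Apply the min-plus product entry-by-entry:
  C[0][0] = min over k of (A[0][0] + B[0][0] = 2 + 8 = 10, A[0][1] + B[1][0] = -1 + 2 = 1) = 1 (attained at k = 1)
  C[0][1] = min over k of (A[0][0] + B[0][1] = 2 + -3 = -1, A[0][1] + B[1][1] = -1 + 3 = 2) = -1 (attained at k = 0)
  C[1][0] = min over k of (A[1][0] + B[0][0] = 1 + 8 = 9, A[1][1] + B[1][0] = -2 + 2 = 0) = 0 (attained at k = 1)
  C[1][1] = min over k of (A[1][0] + B[0][1] = 1 + -3 = -2, A[1][1] + B[1][1] = -2 + 3 = 1) = -2 (attained at k = 0)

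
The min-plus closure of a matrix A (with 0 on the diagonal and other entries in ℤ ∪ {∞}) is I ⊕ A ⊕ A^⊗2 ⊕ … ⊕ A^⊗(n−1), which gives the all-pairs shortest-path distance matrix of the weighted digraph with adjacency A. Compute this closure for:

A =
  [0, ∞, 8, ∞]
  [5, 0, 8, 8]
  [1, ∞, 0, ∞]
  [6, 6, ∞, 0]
Closure =
  [0, ∞, 8, ∞]
  [5, 0, 8, 8]
  [1, ∞, 0, ∞]
  [6, 6, 14, 0]

This is the Floyd-Warshall all-pairs shortest-path computation. For each intermediate vertex k = 0, 1, …, 3, update dist[i][j] ← min(dist[i][j], dist[i][k] + dist[k][j]). The final matrix gives, for each (i, j), the minimum total weight of any directed path from i to j (possibly empty when i = j).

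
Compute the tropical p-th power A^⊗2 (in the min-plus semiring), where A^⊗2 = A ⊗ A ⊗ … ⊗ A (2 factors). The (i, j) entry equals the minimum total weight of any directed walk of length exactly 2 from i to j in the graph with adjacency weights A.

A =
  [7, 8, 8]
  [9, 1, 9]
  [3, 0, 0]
A^⊗2 =
  [11, 8, 8]
  [10, 2, 9]
  [3, 0, 0]

Each entry (A^⊗2)_ij equals the minimum over all length-2 walks i = v_0 → v_1 → … → v_2 = j of Σ_t A[v_t][v_{t+1}]. For example, for (i, j) = (0, 2) we minimise over 3 possible intermediate vertex sequences; the minimum is 8, attained along the walk 0 → 2 → 2.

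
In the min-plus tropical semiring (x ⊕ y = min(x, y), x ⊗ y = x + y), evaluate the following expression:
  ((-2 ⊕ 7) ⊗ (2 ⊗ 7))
((-2 ⊕ 7) ⊗ (2 ⊗ 7)) = 7

Expand innermost to outermost. Recall ⊕ takes the minimum of its arguments and ⊗ takes their sum. Working out the expression ((-2 ⊕ 7) ⊗ (2 ⊗ 7)) gives 7.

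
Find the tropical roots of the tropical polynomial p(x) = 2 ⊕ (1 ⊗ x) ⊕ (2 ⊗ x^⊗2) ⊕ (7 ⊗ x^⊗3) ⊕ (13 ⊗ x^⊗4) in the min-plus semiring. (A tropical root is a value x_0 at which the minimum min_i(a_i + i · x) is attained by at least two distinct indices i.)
Roots: {-6, -5, -1, 1}

Each tropical root is a break point of the lower envelope of the lines y = a_i + i · x (there are 5 lines, with slopes 0, 1, ..., 4). Only the lines that attain the minimum somewhere contribute to roots; other lines are dominated. Here the surviving (envelope) indices are i = 4, i = 3, i = 2, i = 1, i = 0.
Intersections between consecutive envelope lines give the roots: for adjacent envelope indices i < j the intersection is x = (a_i − a_j) / (j − i). Reading off the sorted break points: {-6, -5, -1, 1}.
Verification: at each break x_0, at least two indices attain the minimum of min_i(a_i + i · x_0).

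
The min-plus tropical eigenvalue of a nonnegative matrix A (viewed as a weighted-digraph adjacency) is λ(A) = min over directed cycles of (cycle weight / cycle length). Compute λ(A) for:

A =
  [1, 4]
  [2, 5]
λ(A) = 1

Enumerate directed cycles and compute their means (weight / length). Sample:
  cycle 0 → 0: weight = 1, length = 1, mean = 1/1 ≈ 1.000
  cycle 1 → 1: weight = 5, length = 1, mean = 5/1 ≈ 5.000
  cycle 0 → 1 → 0: weight = 6, length = 2, mean = 6/2 ≈ 3.000
  cycle 1 → 0 → 1: weight = 6, length = 2, mean = 6/2 ≈ 3.000
Minimum mean = 1.000, attained e.g. along the cycle 0 → 0 with weight 1 and length 1. So λ(A) = 1/1 = 1.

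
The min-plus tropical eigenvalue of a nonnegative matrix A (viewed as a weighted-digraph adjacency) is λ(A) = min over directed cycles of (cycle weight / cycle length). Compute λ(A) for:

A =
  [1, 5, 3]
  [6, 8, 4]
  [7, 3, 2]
λ(A) = 1

Enumerate directed cycles and compute their means (weight / length). Sample:
  cycle 0 → 0: weight = 1, length = 1, mean = 1/1 ≈ 1.000
  cycle 1 → 1: weight = 8, length = 1, mean = 8/1 ≈ 8.000
  cycle 2 → 2: weight = 2, length = 1, mean = 2/1 ≈ 2.000
  cycle 0 → 1 → 0: weight = 11, length = 2, mean = 11/2 ≈ 5.500
  cycle 0 → 2 → 0: weight = 10, length = 2, mean = 10/2 ≈ 5.000
  cycle 1 → 0 → 1: weight = 11, length = 2, mean = 11/2 ≈ 5.500
Minimum mean = 1.000, attained e.g. along the cycle 0 → 0 with weight 1 and length 1. So λ(A) = 1/1 = 1.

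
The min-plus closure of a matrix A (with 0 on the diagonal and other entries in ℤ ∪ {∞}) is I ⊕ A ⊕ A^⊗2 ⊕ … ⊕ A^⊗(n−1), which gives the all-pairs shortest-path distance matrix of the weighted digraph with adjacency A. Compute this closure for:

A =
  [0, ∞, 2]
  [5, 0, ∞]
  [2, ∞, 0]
Closure =
  [0, ∞, 2]
  [5, 0, 7]
  [2, ∞, 0]

This is the Floyd-Warshall all-pairs shortest-path computation. For each intermediate vertex k = 0, 1, …, 2, update dist[i][j] ← min(dist[i][j], dist[i][k] + dist[k][j]). The final matrix gives, for each (i, j), the minimum total weight of any directed path from i to j (possibly empty when i = j).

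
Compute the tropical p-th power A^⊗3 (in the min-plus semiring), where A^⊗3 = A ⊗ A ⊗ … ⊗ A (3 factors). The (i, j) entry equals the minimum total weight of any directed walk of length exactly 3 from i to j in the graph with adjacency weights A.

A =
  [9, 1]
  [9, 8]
A^⊗3 =
  [18, 11]
  [19, 18]

Each entry (A^⊗3)_ij equals the minimum over all length-3 walks i = v_0 → v_1 → … → v_3 = j of Σ_t A[v_t][v_{t+1}]. For example, for (i, j) = (0, 1) we minimise over 4 possible intermediate vertex sequences; the minimum is 11, attained along the walk 0 → 1 → 0 → 1.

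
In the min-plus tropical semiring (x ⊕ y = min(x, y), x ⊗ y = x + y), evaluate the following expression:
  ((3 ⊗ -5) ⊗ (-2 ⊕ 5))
((3 ⊗ -5) ⊗ (-2 ⊕ 5)) = -4

Expand innermost to outermost. Recall ⊕ takes the minimum of its arguments and ⊗ takes their sum. Working out the expression ((3 ⊗ -5) ⊗ (-2 ⊕ 5)) gives -4.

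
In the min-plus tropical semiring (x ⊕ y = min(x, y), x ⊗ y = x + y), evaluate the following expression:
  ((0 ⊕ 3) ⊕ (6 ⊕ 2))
((0 ⊕ 3) ⊕ (6 ⊕ 2)) = 0

Expand innermost to outermost. Recall ⊕ takes the minimum of its arguments and ⊗ takes their sum. Working out the expression ((0 ⊕ 3) ⊕ (6 ⊕ 2)) gives 0.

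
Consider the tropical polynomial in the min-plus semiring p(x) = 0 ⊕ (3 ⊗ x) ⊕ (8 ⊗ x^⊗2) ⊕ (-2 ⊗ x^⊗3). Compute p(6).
p(6) = 0

A tropical monomial a ⊗ x^⊗i evaluates to a + i · x. Evaluating each term at x = 6:
  Term 0 contributes 0 + 0 · 6 = 0
  Term 1 contributes 3 + 1 · 6 = 9
  Term 2 contributes 8 + 2 · 6 = 20
  Term 3 contributes -2 + 3 · 6 = 16
p(6) = ⊕ of these = min[0, 9, 20, 16] = 0.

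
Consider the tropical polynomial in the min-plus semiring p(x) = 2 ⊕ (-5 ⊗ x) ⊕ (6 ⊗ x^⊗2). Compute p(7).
p(7) = 2

A tropical monomial a ⊗ x^⊗i evaluates to a + i · x. Evaluating each term at x = 7:
  Term 0 contributes 2 + 0 · 7 = 2
  Term 1 contributes -5 + 1 · 7 = 2
  Term 2 contributes 6 + 2 · 7 = 20
p(7) = ⊕ of these = min[2, 2, 20] = 2.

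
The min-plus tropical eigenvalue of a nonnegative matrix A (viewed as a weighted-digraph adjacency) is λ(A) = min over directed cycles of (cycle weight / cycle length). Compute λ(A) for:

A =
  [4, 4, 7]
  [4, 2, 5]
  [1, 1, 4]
λ(A) = 2

Enumerate directed cycles and compute their means (weight / length). Sample:
  cycle 0 → 0: weight = 4, length = 1, mean = 4/1 ≈ 4.000
  cycle 1 → 1: weight = 2, length = 1, mean = 2/1 ≈ 2.000
  cycle 2 → 2: weight = 4, length = 1, mean = 4/1 ≈ 4.000
  cycle 0 → 1 → 0: weight = 8, length = 2, mean = 8/2 ≈ 4.000
  cycle 0 → 2 → 0: weight = 8, length = 2, mean = 8/2 ≈ 4.000
  cycle 1 → 0 → 1: weight = 8, length = 2, mean = 8/2 ≈ 4.000
Minimum mean = 2.000, attained e.g. along the cycle 1 → 1 with weight 2 and length 1. So λ(A) = 2/1 = 2.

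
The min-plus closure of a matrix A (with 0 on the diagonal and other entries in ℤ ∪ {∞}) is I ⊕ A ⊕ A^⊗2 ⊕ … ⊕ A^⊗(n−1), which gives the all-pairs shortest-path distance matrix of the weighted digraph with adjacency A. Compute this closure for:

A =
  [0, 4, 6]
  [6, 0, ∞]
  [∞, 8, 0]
Closure =
  [0, 4, 6]
  [6, 0, 12]
  [14, 8, 0]

This is the Floyd-Warshall all-pairs shortest-path computation. For each intermediate vertex k = 0, 1, …, 2, update dist[i][j] ← min(dist[i][j], dist[i][k] + dist[k][j]). The final matrix gives, for each (i, j), the minimum total weight of any directed path from i to j (possibly empty when i = j).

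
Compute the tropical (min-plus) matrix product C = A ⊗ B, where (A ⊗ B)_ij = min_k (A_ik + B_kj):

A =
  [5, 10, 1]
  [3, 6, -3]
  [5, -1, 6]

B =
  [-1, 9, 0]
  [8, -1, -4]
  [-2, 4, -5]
A ⊗ B =
  [-1, 5, -4]
  [-5, 1, -8]
  [4, -2, -5]

Apply the min-plus product entry-by-entry:
  C[0][0] = min over k of (A[0][0] + B[0][0] = 5 + -1 = 4, A[0][1] + B[1][0] = 10 + 8 = 18, A[0][2] + B[2][0] = 1 + -2 = -1) = -1 (attained at k = 2)
  C[0][1] = min over k of (A[0][0] + B[0][1] = 5 + 9 = 14, A[0][1] + B[1][1] = 10 + -1 = 9, A[0][2] + B[2][1] = 1 + 4 = 5) = 5 (attained at k = 2)
  C[0][2] = min over k of (A[0][0] + B[0][2] = 5 + 0 = 5, A[0][1] + B[1][2] = 10 + -4 = 6, A[0][2] + B[2][2] = 1 + -5 = -4) = -4 (attained at k = 2)
  C[1][0] = min over k of (A[1][0] + B[0][0] = 3 + -1 = 2, A[1][1] + B[1][0] = 6 + 8 = 14, A[1][2] + B[2][0] = -3 + -2 = -5) = -5 (attained at k = 2)
  C[1][1] = min over k of (A[1][0] + B[0][1] = 3 + 9 = 12, A[1][1] + B[1][1] = 6 + -1 = 5, A[1][2] + B[2][1] = -3 + 4 = 1) = 1 (attained at k = 2)
  C[1][2] = min over k of (A[1][0] + B[0][2] = 3 + 0 = 3, A[1][1] + B[1][2] = 6 + -4 = 2, A[1][2] + B[2][2] = -3 + -5 = -8) = -8 (attained at k = 2)
  C[2][0] = min over k of (A[2][0] + B[0][0] = 5 + -1 = 4, A[2][1] + B[1][0] = -1 + 8 = 7, A[2][2] + B[2][0] = 6 + -2 = 4) = 4 (attained at k = 0)
  C[2][1] = min over k of (A[2][0] + B[0][1] = 5 + 9 = 14, A[2][1] + B[1][1] = -1 + -1 = -2, A[2][2] + B[2][1] = 6 + 4 = 10) = -2 (attained at k = 1)
  C[2][2] = min over k of (A[2][0] + B[0][2] = 5 + 0 = 5, A[2][1] + B[1][2] = -1 + -4 = -5, A[2][2] + B[2][2] = 6 + -5 = 1) = -5 (attained at k = 1)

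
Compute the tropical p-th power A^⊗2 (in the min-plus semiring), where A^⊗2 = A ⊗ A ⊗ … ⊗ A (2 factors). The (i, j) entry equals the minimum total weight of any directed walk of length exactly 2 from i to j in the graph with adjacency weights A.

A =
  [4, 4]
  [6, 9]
A^⊗2 =
  [8, 8]
  [10, 10]

Each entry (A^⊗2)_ij equals the minimum over all length-2 walks i = v_0 → v_1 → … → v_2 = j of Σ_t A[v_t][v_{t+1}]. For example, for (i, j) = (0, 1) we minimise over 2 possible intermediate vertex sequences; the minimum is 8, attained along the walk 0 → 0 → 1.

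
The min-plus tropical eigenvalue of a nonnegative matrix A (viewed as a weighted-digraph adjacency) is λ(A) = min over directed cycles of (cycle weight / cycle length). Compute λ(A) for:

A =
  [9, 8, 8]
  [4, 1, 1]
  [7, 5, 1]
λ(A) = 1

Enumerate directed cycles and compute their means (weight / length). Sample:
  cycle 0 → 0: weight = 9, length = 1, mean = 9/1 ≈ 9.000
  cycle 1 → 1: weight = 1, length = 1, mean = 1/1 ≈ 1.000
  cycle 2 → 2: weight = 1, length = 1, mean = 1/1 ≈ 1.000
  cycle 0 → 1 → 0: weight = 12, length = 2, mean = 12/2 ≈ 6.000
  cycle 0 → 2 → 0: weight = 15, length = 2, mean = 15/2 ≈ 7.500
  cycle 1 → 0 → 1: weight = 12, length = 2, mean = 12/2 ≈ 6.000
Minimum mean = 1.000, attained e.g. along the cycle 1 → 1 with weight 1 and length 1. So λ(A) = 1/1 = 1.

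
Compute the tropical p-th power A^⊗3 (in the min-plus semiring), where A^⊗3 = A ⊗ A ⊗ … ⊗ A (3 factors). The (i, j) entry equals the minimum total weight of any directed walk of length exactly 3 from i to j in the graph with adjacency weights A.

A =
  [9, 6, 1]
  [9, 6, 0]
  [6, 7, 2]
A^⊗3 =
  [9, 10, 5]
  [8, 9, 4]
  [10, 11, 6]

Each entry (A^⊗3)_ij equals the minimum over all length-3 walks i = v_0 → v_1 → … → v_3 = j of Σ_t A[v_t][v_{t+1}]. For example, for (i, j) = (0, 2) we minimise over 9 possible intermediate vertex sequences; the minimum is 5, attained along the walk 0 → 2 → 2 → 2.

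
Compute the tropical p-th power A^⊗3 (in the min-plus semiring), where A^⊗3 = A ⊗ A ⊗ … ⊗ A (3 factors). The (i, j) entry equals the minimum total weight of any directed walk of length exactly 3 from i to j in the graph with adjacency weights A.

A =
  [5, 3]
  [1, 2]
A^⊗3 =
  [6, 7]
  [5, 6]

Each entry (A^⊗3)_ij equals the minimum over all length-3 walks i = v_0 → v_1 → … → v_3 = j of Σ_t A[v_t][v_{t+1}]. For example, for (i, j) = (0, 1) we minimise over 4 possible intermediate vertex sequences; the minimum is 7, attained along the walk 0 → 1 → 0 → 1.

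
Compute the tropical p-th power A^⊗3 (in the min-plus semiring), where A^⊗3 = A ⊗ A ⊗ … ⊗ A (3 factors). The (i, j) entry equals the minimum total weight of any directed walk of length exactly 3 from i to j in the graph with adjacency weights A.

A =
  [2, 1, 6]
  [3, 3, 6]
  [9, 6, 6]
A^⊗3 =
  [6, 5, 9]
  [7, 6, 10]
  [11, 10, 15]

Each entry (A^⊗3)_ij equals the minimum over all length-3 walks i = v_0 → v_1 → … → v_3 = j of Σ_t A[v_t][v_{t+1}]. For example, for (i, j) = (0, 2) we minimise over 9 possible intermediate vertex sequences; the minimum is 9, attained along the walk 0 → 0 → 1 → 2.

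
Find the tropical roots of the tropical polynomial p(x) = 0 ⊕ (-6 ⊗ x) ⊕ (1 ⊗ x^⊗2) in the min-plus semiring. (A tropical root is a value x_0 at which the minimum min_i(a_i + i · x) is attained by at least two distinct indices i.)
Roots: {-7, 6}

Each tropical root is a break point of the lower envelope of the lines y = a_i + i · x (there are 3 lines, with slopes 0, 1, ..., 2). Only the lines that attain the minimum somewhere contribute to roots; other lines are dominated. Here the surviving (envelope) indices are i = 2, i = 1, i = 0.
Intersections between consecutive envelope lines give the roots: for adjacent envelope indices i < j the intersection is x = (a_i − a_j) / (j − i). Reading off the sorted break points: {-7, 6}.
Verification: at each break x_0, at least two indices attain the minimum of min_i(a_i + i · x_0).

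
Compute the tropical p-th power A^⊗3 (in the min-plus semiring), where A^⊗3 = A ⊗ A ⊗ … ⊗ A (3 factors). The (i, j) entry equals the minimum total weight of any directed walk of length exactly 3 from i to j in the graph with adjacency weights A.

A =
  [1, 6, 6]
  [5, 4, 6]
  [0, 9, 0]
A^⊗3 =
  [3, 8, 6]
  [6, 12, 6]
  [0, 6, 0]

Each entry (A^⊗3)_ij equals the minimum over all length-3 walks i = v_0 → v_1 → … → v_3 = j of Σ_t A[v_t][v_{t+1}]. For example, for (i, j) = (0, 2) we minimise over 9 possible intermediate vertex sequences; the minimum is 6, attained along the walk 0 → 2 → 2 → 2.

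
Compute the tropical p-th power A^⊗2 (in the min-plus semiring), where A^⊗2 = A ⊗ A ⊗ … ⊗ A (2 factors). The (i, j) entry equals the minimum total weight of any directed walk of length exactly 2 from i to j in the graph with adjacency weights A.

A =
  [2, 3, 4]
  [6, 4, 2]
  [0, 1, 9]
A^⊗2 =
  [4, 5, 5]
  [2, 3, 6]
  [2, 3, 3]

Each entry (A^⊗2)_ij equals the minimum over all length-2 walks i = v_0 → v_1 → … → v_2 = j of Σ_t A[v_t][v_{t+1}]. For example, for (i, j) = (0, 2) we minimise over 3 possible intermediate vertex sequences; the minimum is 5, attained along the walk 0 → 1 → 2.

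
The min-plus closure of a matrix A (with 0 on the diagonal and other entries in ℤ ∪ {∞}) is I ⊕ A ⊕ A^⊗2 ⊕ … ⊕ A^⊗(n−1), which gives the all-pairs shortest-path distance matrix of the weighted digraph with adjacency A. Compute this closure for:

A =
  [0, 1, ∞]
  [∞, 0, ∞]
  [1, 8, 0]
Closure =
  [0, 1, ∞]
  [∞, 0, ∞]
  [1, 2, 0]

This is the Floyd-Warshall all-pairs shortest-path computation. For each intermediate vertex k = 0, 1, …, 2, update dist[i][j] ← min(dist[i][j], dist[i][k] + dist[k][j]). The final matrix gives, for each (i, j), the minimum total weight of any directed path from i to j (possibly empty when i = j).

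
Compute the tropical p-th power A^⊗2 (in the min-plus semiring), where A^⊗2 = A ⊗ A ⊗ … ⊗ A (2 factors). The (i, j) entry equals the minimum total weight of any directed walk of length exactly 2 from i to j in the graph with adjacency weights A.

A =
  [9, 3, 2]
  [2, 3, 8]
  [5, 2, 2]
A^⊗2 =
  [5, 4, 4]
  [5, 5, 4]
  [4, 4, 4]

Each entry (A^⊗2)_ij equals the minimum over all length-2 walks i = v_0 → v_1 → … → v_2 = j of Σ_t A[v_t][v_{t+1}]. For example, for (i, j) = (0, 2) we minimise over 3 possible intermediate vertex sequences; the minimum is 4, attained along the walk 0 → 2 → 2.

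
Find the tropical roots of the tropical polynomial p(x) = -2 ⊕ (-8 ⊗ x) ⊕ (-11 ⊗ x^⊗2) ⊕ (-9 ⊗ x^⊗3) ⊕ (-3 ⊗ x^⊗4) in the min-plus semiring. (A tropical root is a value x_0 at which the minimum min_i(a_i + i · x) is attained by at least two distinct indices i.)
Roots: {-6, -2, 3, 6}

Each tropical root is a break point of the lower envelope of the lines y = a_i + i · x (there are 5 lines, with slopes 0, 1, ..., 4). Only the lines that attain the minimum somewhere contribute to roots; other lines are dominated. Here the surviving (envelope) indices are i = 4, i = 3, i = 2, i = 1, i = 0.
Intersections between consecutive envelope lines give the roots: for adjacent envelope indices i < j the intersection is x = (a_i − a_j) / (j − i). Reading off the sorted break points: {-6, -2, 3, 6}.
Verification: at each break x_0, at least two indices attain the minimum of min_i(a_i + i · x_0).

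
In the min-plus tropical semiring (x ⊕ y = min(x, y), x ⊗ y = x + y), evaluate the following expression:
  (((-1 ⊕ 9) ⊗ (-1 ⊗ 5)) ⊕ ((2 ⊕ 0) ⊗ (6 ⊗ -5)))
(((-1 ⊕ 9) ⊗ (-1 ⊗ 5)) ⊕ ((2 ⊕ 0) ⊗ (6 ⊗ -5))) = 1

Expand innermost to outermost. Recall ⊕ takes the minimum of its arguments and ⊗ takes their sum. Working out the expression (((-1 ⊕ 9) ⊗ (-1 ⊗ 5)) ⊕ ((2 ⊕ 0) ⊗ (6 ⊗ -5))) gives 1.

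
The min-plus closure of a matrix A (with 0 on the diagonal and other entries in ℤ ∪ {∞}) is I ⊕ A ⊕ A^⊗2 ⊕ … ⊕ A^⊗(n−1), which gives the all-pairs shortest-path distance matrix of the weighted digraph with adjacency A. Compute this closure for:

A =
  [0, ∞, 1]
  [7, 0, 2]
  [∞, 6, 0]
Closure =
  [0, 7, 1]
  [7, 0, 2]
  [13, 6, 0]

This is the Floyd-Warshall all-pairs shortest-path computation. For each intermediate vertex k = 0, 1, …, 2, update dist[i][j] ← min(dist[i][j], dist[i][k] + dist[k][j]). The final matrix gives, for each (i, j), the minimum total weight of any directed path from i to j (possibly empty when i = j).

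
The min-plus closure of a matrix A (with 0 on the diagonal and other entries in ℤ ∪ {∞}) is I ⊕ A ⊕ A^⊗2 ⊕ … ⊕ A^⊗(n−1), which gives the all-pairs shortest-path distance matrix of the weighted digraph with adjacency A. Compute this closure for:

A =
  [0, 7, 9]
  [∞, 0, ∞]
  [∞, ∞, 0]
Closure =
  [0, 7, 9]
  [∞, 0, ∞]
  [∞, ∞, 0]

This is the Floyd-Warshall all-pairs shortest-path computation. For each intermediate vertex k = 0, 1, …, 2, update dist[i][j] ← min(dist[i][j], dist[i][k] + dist[k][j]). The final matrix gives, for each (i, j), the minimum total weight of any directed path from i to j (possibly empty when i = j).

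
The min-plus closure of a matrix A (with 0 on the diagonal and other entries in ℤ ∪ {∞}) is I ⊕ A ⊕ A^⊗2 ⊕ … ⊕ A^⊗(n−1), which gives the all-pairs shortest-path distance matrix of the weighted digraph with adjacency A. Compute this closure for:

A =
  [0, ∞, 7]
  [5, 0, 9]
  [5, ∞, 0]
Closure =
  [0, ∞, 7]
  [5, 0, 9]
  [5, ∞, 0]

This is the Floyd-Warshall all-pairs shortest-path computation. For each intermediate vertex k = 0, 1, …, 2, update dist[i][j] ← min(dist[i][j], dist[i][k] + dist[k][j]). The final matrix gives, for each (i, j), the minimum total weight of any directed path from i to j (possibly empty when i = j).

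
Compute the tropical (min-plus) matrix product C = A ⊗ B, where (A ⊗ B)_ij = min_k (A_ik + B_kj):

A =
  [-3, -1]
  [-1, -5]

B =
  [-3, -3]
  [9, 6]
A ⊗ B =
  [-6, -6]
  [-4, -4]

Apply the min-plus product entry-by-entry:
  C[0][0] = min over k of (A[0][0] + B[0][0] = -3 + -3 = -6, A[0][1] + B[1][0] = -1 + 9 = 8) = -6 (attained at k = 0)
  C[0][1] = min over k of (A[0][0] + B[0][1] = -3 + -3 = -6, A[0][1] + B[1][1] = -1 + 6 = 5) = -6 (attained at k = 0)
  C[1][0] = min over k of (A[1][0] + B[0][0] = -1 + -3 = -4, A[1][1] + B[1][0] = -5 + 9 = 4) = -4 (attained at k = 0)
  C[1][1] = min over k of (A[1][0] + B[0][1] = -1 + -3 = -4, A[1][1] + B[1][1] = -5 + 6 = 1) = -4 (attained at k = 0)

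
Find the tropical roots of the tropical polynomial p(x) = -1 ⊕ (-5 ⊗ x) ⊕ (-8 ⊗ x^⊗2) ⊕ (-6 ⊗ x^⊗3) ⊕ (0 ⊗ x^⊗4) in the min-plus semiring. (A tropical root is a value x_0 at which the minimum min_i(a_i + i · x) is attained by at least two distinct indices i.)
Roots: {-6, -2, 3, 4}

Each tropical root is a break point of the lower envelope of the lines y = a_i + i · x (there are 5 lines, with slopes 0, 1, ..., 4). Only the lines that attain the minimum somewhere contribute to roots; other lines are dominated. Here the surviving (envelope) indices are i = 4, i = 3, i = 2, i = 1, i = 0.
Intersections between consecutive envelope lines give the roots: for adjacent envelope indices i < j the intersection is x = (a_i − a_j) / (j − i). Reading off the sorted break points: {-6, -2, 3, 4}.
Verification: at each break x_0, at least two indices attain the minimum of min_i(a_i + i · x_0).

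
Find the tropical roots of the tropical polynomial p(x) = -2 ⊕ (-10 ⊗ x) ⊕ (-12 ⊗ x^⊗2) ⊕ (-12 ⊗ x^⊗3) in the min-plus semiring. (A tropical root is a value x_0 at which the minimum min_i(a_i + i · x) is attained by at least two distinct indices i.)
Roots: {0, 2, 8}

Each tropical root is a break point of the lower envelope of the lines y = a_i + i · x (there are 4 lines, with slopes 0, 1, ..., 3). Only the lines that attain the minimum somewhere contribute to roots; other lines are dominated. Here the surviving (envelope) indices are i = 3, i = 2, i = 1, i = 0.
Intersections between consecutive envelope lines give the roots: for adjacent envelope indices i < j the intersection is x = (a_i − a_j) / (j − i). Reading off the sorted break points: {0, 2, 8}.
Verification: at each break x_0, at least two indices attain the minimum of min_i(a_i + i · x_0).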